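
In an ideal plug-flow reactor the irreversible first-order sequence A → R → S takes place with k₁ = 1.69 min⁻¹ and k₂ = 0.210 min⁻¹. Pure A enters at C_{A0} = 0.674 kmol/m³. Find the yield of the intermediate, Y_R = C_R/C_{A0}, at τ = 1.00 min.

Solving the coupled first-order balances gives C_R(τ) = [k₁/(k₂−k₁)]·C_{A0}·(e^(−k₁τ) − e^(−k₂τ)).
e^(−k₁τ) = e^(−1.69×1.00) = e^(−1.690) = 0.1845; e^(−k₂τ) = e^(−0.2100) = 0.8106.
C_R = 1.69×0.674/(0.210−1.69) × (0.1845−0.8106) = (-0.7696)×(-0.6261) = 0.4818 kmol/m³.
Y_R = C_R/C_{A0} = 0.4818/0.674 = 0.715.

0.715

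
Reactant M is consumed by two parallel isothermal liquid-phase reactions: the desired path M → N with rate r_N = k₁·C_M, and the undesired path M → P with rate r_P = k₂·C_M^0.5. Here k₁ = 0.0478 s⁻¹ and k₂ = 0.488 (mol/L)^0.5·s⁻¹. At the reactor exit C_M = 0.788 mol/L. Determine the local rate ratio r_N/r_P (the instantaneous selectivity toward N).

0.0870

S_{N/P} = r_N/r_P = (k₁·C_M)/(k₂·C_M^0.5) = (k₁/k₂)·C_M^0.5.
= (0.0478×0.7880) / (0.488×0.7880^0.5) = 0.03767/0.4332 = 0.0870.
Since the desired path is higher order in M, keeping C_M high (PFR or concentrated feed) favours N.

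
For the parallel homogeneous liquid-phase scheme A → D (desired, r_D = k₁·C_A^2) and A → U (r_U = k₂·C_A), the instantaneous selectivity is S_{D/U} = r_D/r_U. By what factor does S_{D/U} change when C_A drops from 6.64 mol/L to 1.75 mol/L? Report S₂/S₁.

S_{D/U} = (k₁/k₂)·C_A, so S₂/S₁ = (C_{A,2}/C_{A,1}).
= 1.75/6.64 = 0.264.
Selectivity toward D falls as C_A falls — high-concentration operation is favoured.

0.264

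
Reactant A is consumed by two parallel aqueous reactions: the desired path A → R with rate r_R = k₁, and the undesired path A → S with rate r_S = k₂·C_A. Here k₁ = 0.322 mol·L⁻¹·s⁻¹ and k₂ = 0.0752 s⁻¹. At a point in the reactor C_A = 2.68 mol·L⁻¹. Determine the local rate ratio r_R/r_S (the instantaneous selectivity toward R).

S_{R/S} = r_R/r_S = (k₁)/(k₂·C_A) = (k₁/k₂)·C_A⁻¹.
= (0.322) / (0.0752×2.680) = 0.3220/0.2015 = 1.60.
The undesired path is higher order in A, so low C_A (CSTR or dilute feed) favours R.

1.60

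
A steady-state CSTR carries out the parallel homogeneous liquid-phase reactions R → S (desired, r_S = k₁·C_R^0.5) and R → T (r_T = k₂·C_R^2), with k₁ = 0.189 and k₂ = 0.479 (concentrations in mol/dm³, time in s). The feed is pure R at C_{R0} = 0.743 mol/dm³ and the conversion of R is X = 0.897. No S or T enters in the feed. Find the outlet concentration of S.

0.633 mol/dm³

Exit C_R = C_{R0}(1−X) = 0.743×0.103 = 0.07653 mol/dm³.
A CSTR operates uniformly at the exit composition, giving r_S = 0.05228 and r_T = 0.002805 (each k·C_R^n at C_R = 0.07653).
Fraction of consumed R going to S: r_S/(r_S+r_T) = 0.9491.
C_S = 0.9491·C_{R0}·X = 0.9491×0.743×0.897 = 0.633 mol/dm³.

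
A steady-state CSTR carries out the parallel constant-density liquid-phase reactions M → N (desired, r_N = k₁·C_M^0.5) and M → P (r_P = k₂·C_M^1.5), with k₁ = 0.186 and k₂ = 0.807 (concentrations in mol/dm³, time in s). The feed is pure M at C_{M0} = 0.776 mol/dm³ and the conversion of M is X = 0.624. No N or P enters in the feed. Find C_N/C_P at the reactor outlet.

Exit C_M = C_{M0}(1−X) = 0.776×0.376 = 0.2918 mol/dm³.
A CSTR operates uniformly at the exit composition, giving r_N = 0.1005 and r_P = 0.1272 (each k·C_M^n at C_M = 0.2918).
Overall selectivity = C_N/C_P = r_Nτ/(r_Pτ) = r_N/r_P = 0.790.

0.790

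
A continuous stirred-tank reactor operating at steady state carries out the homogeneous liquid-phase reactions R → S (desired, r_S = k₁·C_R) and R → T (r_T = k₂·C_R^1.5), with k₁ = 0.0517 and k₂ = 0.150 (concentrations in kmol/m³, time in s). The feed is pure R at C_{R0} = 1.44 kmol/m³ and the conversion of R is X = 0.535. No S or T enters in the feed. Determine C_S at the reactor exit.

0.228 kmol/m³

Exit C_R = C_{R0}(1−X) = 1.44×0.465 = 0.6696 kmol/m³.
Rates in a CSTR are evaluated at the outlet concentration: r_S = 0.0517×0.6696 = 0.03462, r_T = 0.150×0.6696^1.5 = 0.08219.
Fraction of consumed R going to S: r_S/(r_S+r_T) = 0.2964.
C_S = 0.2964·C_{R0}·X = 0.2964×1.44×0.535 = 0.228 kmol/m³.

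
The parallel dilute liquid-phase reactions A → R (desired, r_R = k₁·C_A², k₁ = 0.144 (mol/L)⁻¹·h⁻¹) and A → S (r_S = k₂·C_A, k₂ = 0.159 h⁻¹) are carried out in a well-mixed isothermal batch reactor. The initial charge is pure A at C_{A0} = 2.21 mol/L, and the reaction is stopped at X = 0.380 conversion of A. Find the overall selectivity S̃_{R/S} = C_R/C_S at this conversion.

C_A = C_{A0}(1−X) = 1.370 mol/L.
Along a PFR/batch, dC_S/dC_A = −r_S/(r_R+r_S) = −k₂/(k₂+k₁·C_A).
Integrating from C_{A0} to C_A: C_S = (0.159/0.144)·ln[(0.159+0.144·2.21)/(0.159+0.144·1.37)] = 1.104·ln(0.4772/0.3563) = 0.3227 mol/L.
Then C_R = (C_{A0}−C_A) − C_S = 0.8398 − 0.3227 = 0.5171 mol/L.
S̃_{R/S} = C_R/C_S = 0.5171/0.3227 = 1.60.

1.60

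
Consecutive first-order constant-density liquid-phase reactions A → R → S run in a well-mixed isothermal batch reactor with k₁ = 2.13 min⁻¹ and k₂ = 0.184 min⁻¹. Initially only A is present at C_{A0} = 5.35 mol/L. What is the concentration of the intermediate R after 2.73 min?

Solving the coupled first-order balances gives C_R(t) = [k₁/(k₂−k₁)]·C_{A0}·(e^(−k₁t) − e^(−k₂t)).
e^(−k₁t) = e^(−2.13×2.73) = e^(−5.815) = 0.002983; e^(−k₂t) = e^(−0.5023) = 0.6051.
C_R = 2.13×5.35/(0.184−2.13) × (0.002983−0.6051) = (-5.856)×(-0.6021) = 3.526 mol/L.

3.53 mol/L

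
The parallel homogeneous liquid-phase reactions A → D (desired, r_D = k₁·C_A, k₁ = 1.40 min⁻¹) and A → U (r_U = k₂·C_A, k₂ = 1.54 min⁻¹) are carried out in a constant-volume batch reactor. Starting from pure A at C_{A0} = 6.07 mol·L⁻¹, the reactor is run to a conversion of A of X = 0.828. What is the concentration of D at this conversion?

2.39 mol·L⁻¹

C_A = C_{A0}(1−X) = 1.044 mol·L⁻¹.
Both paths are first order in A, so the instantaneous fraction to D is constant: dC_D/d(−C_A) = k₁/(k₁+k₂) = 0.4762.
C_D = 0.4762·(C_{A0}−C_A) = 0.4762×5.026 = 2.39 mol·L⁻¹.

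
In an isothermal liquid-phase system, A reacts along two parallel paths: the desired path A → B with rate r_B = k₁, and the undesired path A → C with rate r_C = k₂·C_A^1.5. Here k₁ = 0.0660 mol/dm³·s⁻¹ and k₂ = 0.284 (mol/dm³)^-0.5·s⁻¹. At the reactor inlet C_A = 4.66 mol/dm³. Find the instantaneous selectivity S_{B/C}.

0.0231

S_{B/C} = r_B/r_C = (k₁)/(k₂·C_A^1.5) = (k₁/k₂)·C_A^-1.5.
= (0.0660) / (0.284×4.660^1.5) = 0.06600/2.857 = 0.0231.
The undesired path is higher order in A, so low C_A (CSTR or dilute feed) favours B.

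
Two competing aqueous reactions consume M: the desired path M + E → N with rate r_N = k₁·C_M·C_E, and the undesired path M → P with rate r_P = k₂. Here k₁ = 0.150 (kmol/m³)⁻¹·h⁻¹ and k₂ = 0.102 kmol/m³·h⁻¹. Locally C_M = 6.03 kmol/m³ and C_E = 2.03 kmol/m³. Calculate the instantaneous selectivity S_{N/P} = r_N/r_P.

S_{N/P} = r_N/r_P = (k₁·C_M·C_E)/(k₂) = (k₁/k₂)·C_M·C_E.
= (0.150×6.030×2.030) / (0.102) = 1.836/0.1020 = 18.0.
Since the desired path is higher order in M, keeping C_M high (PFR or concentrated feed) favours N.

18.0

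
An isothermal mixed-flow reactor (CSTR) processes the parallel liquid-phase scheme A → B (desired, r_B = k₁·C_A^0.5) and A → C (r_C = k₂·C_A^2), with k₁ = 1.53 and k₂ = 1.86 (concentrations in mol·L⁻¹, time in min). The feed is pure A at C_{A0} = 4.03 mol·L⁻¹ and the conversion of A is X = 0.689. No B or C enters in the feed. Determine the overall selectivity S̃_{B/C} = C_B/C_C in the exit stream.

0.586

Exit C_A = C_{A0}(1−X) = 4.03×0.311 = 1.253 mol·L⁻¹.
Rates in a CSTR are evaluated at the outlet concentration: r_B = 1.53×1.253^0.5 = 1.713, r_C = 1.86×1.253^2 = 2.922.
Overall selectivity = C_B/C_C = r_Bτ/(r_Cτ) = r_B/r_C = 0.586.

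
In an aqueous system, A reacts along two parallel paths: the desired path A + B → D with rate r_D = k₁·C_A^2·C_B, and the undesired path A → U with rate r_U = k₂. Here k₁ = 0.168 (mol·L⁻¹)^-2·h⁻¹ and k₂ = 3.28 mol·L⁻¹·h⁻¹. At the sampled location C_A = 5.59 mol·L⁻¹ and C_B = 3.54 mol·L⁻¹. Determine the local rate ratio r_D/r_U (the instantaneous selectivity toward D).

5.67

S_{D/U} = r_D/r_U = (k₁·C_A^2·C_B)/(k₂) = (k₁/k₂)·C_A^2·C_B.
= (0.168×5.590^2×3.540) / (3.28) = 18.58/3.280 = 5.67.
Since the desired path is higher order in A, keeping C_A high (PFR or concentrated feed) favours D.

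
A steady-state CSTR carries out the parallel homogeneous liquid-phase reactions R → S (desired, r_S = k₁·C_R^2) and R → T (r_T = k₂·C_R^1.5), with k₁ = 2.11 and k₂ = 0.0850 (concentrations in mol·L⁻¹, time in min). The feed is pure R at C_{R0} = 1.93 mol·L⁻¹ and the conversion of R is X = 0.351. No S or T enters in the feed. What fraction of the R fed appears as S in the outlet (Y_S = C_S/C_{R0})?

0.339

Exit C_R = C_{R0}(1−X) = 1.93×0.649 = 1.253 mol·L⁻¹.
Rates in a CSTR are evaluated at the outlet concentration: r_S = 2.11×1.253^2 = 3.310, r_T = 0.0850×1.253^1.5 = 0.1192.
Fraction of consumed R going to S: r_S/(r_S+r_T) = 0.9653.
C_S = 0.9653·C_{R0}·X = 0.9653×1.93×0.351 = 0.654 mol·L⁻¹; Y_S = C_S/C_{R0} = 0.339.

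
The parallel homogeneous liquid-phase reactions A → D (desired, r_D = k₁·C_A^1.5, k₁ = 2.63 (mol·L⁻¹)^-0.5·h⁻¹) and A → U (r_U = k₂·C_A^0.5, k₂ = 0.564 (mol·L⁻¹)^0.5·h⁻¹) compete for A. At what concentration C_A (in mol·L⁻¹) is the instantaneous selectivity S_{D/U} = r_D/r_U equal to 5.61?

1.20 mol·L⁻¹

S_{D/U} = (k₁/k₂)·C_A ⇒ C_A = S·k₂/k₁.
= 5.61×0.564/2.63 = 1.20 mol·L⁻¹.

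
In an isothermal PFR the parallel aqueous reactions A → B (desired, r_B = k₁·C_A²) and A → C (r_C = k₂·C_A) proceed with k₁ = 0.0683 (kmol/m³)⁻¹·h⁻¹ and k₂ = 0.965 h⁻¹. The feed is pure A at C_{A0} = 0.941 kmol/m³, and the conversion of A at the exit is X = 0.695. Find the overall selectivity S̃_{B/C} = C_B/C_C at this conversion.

0.0433

C_A = C_{A0}(1−X) = 0.2870 kmol/m³.
Along a PFR/batch, dC_C/dC_A = −r_C/(r_B+r_C) = −k₂/(k₂+k₁·C_A).
Integrating from C_{A0} to C_A: C_C = (0.965/0.0683)·ln[(0.965+0.0683·0.941)/(0.965+0.0683·0.287)] = 14.13·ln(1.029/0.9846) = 0.6269 kmol/m³.
Then C_B = (C_{A0}−C_A) − C_C = 0.6540 − 0.6269 = 0.02713 kmol/m³.
S̃_{B/C} = C_B/C_C = 0.02713/0.6269 = 0.0433.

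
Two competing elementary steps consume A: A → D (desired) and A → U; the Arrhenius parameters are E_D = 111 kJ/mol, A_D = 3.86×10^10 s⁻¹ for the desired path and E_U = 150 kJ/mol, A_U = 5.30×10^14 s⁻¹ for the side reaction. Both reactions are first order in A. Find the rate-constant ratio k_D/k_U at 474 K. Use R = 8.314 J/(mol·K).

With equal orders, S_{D/U} = k_D/k_U = (A_D/A_U)·exp[(E_U−E_D)/(RT)].
(E_U−E_D)/(RT) = (150−111)×10³/(8.314×474) = 39000/3941 = 9.896.
k_D/k_U = (3.86×10^10/5.30×10^14)·exp(9.896) = 7.283×10^-5 × 19858 = 1.45.

1.45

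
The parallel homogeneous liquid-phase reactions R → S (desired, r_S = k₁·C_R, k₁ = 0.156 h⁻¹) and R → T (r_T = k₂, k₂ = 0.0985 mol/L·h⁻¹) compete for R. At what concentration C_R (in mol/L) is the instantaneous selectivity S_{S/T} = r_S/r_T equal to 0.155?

0.0979 mol/L

S_{S/T} = (k₁/k₂)·C_R ⇒ C_R = S·k₂/k₁.
= 0.155×0.0985/0.156 = 0.0979 mol/L.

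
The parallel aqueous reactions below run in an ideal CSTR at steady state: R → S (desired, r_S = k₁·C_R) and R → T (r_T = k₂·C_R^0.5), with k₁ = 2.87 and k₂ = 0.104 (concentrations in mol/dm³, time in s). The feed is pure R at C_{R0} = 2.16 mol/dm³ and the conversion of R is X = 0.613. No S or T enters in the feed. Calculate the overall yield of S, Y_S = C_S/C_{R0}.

0.590

Exit C_R = C_{R0}(1−X) = 2.16×0.387 = 0.8359 mol/dm³.
Rates in a CSTR are evaluated at the outlet concentration: r_S = 2.87×0.8359 = 2.399, r_T = 0.104×0.8359^0.5 = 0.09509.
Fraction of consumed R going to S: r_S/(r_S+r_T) = 0.9619.
C_S = 0.9619·C_{R0}·X = 0.9619×2.16×0.613 = 1.27 mol/dm³; Y_S = C_S/C_{R0} = 0.590.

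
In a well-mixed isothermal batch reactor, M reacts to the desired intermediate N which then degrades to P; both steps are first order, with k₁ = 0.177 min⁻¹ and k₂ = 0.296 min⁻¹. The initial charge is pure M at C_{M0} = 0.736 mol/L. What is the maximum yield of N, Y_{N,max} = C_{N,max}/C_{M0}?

At the optimum, C_{N,max}/C_{M0} = (k₁/k₂)^[k₂/(k₂−k₁)].
= (0.177/0.296)^(0.296/(0.296−0.177)) = (0.5980)^(2.487) = 0.2783.

0.278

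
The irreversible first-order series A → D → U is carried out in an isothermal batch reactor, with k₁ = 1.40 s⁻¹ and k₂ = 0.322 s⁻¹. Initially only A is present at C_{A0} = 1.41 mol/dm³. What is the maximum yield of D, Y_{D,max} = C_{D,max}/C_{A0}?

Evaluating C_D at t_opt = ln(k₂/k₁)/(k₂−k₁) gives C_{D,max}/C_{A0} = (k₁/k₂)^[k₂/(k₂−k₁)].
= (1.40/0.322)^(0.322/(0.322−1.40)) = (4.348)^(-0.2987) = 0.6447.

0.645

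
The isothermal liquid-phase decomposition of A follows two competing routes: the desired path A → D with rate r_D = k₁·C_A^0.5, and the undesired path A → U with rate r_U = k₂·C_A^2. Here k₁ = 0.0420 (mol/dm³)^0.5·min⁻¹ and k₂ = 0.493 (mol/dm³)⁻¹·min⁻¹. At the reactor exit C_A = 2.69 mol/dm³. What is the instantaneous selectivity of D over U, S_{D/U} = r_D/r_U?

S_{D/U} = r_D/r_U = (k₁·C_A^0.5)/(k₂·C_A^2) = (k₁/k₂)·C_A^-1.5.
= (0.0420×2.690^0.5) / (0.493×2.690^2) = 0.06889/3.567 = 0.0193.
The undesired path is higher order in A, so low C_A (CSTR or dilute feed) favours D.

0.0193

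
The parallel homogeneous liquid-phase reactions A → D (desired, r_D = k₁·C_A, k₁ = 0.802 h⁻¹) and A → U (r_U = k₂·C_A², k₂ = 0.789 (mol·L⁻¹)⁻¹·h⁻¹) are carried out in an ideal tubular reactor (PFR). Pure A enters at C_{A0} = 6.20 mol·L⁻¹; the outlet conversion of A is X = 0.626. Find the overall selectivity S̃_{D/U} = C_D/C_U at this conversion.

C_A = C_{A0}(1−X) = 2.319 mol·L⁻¹.
Along a PFR/batch, dC_D/dC_A = −r_D/(r_D+r_U) = −k₁/(k₁+k₂·C_A).
Integrating from C_{A0} to C_A: C_D = (0.802/0.789)·ln[(0.802+0.789·6.20)/(0.802+0.789·2.32)] = 1.016·ln(5.694/2.632) = 0.7845 mol·L⁻¹.
C_U = (C_{A0}−C_A)−C_D = 3.097 mol·L⁻¹; S̃_{D/U} = 0.7845/3.097 = 0.253.

0.253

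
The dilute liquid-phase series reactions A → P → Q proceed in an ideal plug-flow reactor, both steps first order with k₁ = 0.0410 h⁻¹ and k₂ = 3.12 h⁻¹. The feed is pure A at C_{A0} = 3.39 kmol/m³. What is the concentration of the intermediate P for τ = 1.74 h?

Solving the coupled first-order balances gives C_P(τ) = [k₁/(k₂−k₁)]·C_{A0}·(e^(−k₁τ) − e^(−k₂τ)).
e^(−k₁τ) = e^(−0.0410×1.74) = e^(−0.07134) = 0.9311; e^(−k₂τ) = e^(−5.429) = 0.004388.
C_P = 0.0410×3.39/(3.12−0.0410) × (0.9311−0.004388) = 0.04514×0.9268 = 0.04183 kmol/m³.

0.0418 kmol/m³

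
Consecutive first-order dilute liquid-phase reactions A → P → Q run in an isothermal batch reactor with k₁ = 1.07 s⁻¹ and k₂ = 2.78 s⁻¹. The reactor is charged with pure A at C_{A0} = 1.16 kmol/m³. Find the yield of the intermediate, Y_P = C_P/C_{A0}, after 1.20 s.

Solving the coupled first-order balances gives C_P(t) = [k₁/(k₂−k₁)]·C_{A0}·(e^(−k₁t) − e^(−k₂t)).
e^(−k₁t) = e^(−1.07×1.20) = e^(−1.284) = 0.2769; e^(−k₂t) = e^(−3.336) = 0.03558.
C_P = 1.07×1.16/(2.78−1.07) × (0.2769−0.03558) = 0.7258×0.2413 = 0.1752 kmol/m³.
Y_P = C_P/C_{A0} = 0.1752/1.16 = 0.151.

0.151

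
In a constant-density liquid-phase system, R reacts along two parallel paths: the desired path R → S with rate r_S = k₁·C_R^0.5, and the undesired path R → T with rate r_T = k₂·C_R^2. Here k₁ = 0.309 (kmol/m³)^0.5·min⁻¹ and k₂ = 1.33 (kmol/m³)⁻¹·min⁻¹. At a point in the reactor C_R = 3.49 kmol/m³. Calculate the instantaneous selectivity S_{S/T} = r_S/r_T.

0.0356

S_{S/T} = r_S/r_T = (k₁·C_R^0.5)/(k₂·C_R^2) = (k₁/k₂)·C_R^-1.5.
= (0.309×3.490^0.5) / (1.33×3.490^2) = 0.5773/16.20 = 0.0356.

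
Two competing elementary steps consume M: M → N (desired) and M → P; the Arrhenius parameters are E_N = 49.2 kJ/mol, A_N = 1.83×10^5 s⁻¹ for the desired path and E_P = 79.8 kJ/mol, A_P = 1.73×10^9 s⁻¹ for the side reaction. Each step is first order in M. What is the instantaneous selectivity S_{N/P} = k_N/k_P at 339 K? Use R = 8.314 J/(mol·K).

5.49

k_N/k_P = (A_N/A_P)·exp[−(E_N−E_P)/(RT)] = (A_N/A_P)·exp[(E_P−E_N)/(RT)].
(E_P−E_N)/(RT) = (79.8−49.2)×10³/(8.314×339) = 30600/2818 = 10.86.
k_N/k_P = (1.83×10^5/1.73×10^9)·exp(10.86) = 1.058×10^-4 × 51899 = 5.49.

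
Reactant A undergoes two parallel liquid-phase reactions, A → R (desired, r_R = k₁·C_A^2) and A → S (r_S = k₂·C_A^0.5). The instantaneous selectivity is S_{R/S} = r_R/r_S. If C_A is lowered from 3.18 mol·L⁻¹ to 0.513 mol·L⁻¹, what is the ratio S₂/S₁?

0.0648

S_{R/S} = (k₁/k₂)·C_A^1.5, so S₂/S₁ = (C_{A,2}/C_{A,1})^1.5.
= (0.513/3.18)^1.5 = (0.1613)^1.5 = 0.0648.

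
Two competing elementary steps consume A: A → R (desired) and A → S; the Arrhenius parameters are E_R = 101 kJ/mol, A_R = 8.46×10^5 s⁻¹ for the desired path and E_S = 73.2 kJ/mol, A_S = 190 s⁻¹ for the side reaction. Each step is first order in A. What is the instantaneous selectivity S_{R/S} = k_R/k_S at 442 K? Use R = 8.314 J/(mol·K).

2.31

With equal orders, S_{R/S} = k_R/k_S = (A_R/A_S)·exp[(E_S−E_R)/(RT)].
(E_S−E_R)/(RT) = (73.2−101)×10³/(8.314×442) = -27800/3675 = -7.565.
k_R/k_S = (8.46×10^5/190)·exp(-7.565) = 4453 × 5.182×10^-4 = 2.31.
Since E_R > E_S, raising the temperature improves selectivity toward R.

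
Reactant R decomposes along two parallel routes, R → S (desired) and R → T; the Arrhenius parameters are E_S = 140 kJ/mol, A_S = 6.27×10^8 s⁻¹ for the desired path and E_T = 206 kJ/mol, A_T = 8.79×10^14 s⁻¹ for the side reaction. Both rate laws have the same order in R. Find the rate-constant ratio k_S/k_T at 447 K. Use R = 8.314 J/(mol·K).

With equal orders, S_{S/T} = k_S/k_T = (A_S/A_T)·exp[(E_T−E_S)/(RT)].
(E_T−E_S)/(RT) = (206−140)×10³/(8.314×447) = 66000/3716 = 17.76.
k_S/k_T = (6.27×10^8/8.79×10^14)·exp(17.76) = 7.133×10^-7 × 5.161×10^7 = 36.8.

36.8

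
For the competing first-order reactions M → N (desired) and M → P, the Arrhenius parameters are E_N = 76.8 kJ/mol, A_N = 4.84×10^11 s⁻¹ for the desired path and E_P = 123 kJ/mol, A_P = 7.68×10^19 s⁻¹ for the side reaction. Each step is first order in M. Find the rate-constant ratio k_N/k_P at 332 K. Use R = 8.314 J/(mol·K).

k_N/k_P = (A_N/A_P)·exp[−(E_N−E_P)/(RT)] = (A_N/A_P)·exp[(E_P−E_N)/(RT)].
(E_P−E_N)/(RT) = (123−76.8)×10³/(8.314×332) = 46200/2760 = 16.74.
k_N/k_P = (4.84×10^11/7.68×10^19)·exp(16.74) = 6.302×10^-9 × 1.858×10^7 = 0.117.
Since E_N < E_P, lowering the temperature improves selectivity toward N.

0.117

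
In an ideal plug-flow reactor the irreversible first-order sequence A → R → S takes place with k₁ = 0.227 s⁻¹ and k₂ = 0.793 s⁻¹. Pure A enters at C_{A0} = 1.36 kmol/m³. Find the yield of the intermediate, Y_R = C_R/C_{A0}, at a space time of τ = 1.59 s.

Solving the coupled first-order balances gives C_R(τ) = [k₁/(k₂−k₁)]·C_{A0}·(e^(−k₁τ) − e^(−k₂τ)).
e^(−k₁τ) = e^(−0.227×1.59) = e^(−0.3609) = 0.6970; e^(−k₂τ) = e^(−1.261) = 0.2834.
C_R = 0.227×1.36/(0.793−0.227) × (0.6970−0.2834) = 0.5454×0.4136 = 0.2256 kmol/m³.
Y_R = C_R/C_{A0} = 0.2256/1.36 = 0.166.

0.166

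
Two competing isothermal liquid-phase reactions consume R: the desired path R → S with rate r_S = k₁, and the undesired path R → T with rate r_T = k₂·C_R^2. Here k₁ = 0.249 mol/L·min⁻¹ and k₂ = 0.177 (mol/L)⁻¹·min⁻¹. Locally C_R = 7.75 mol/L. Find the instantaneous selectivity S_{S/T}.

S_{S/T} = r_S/r_T = (k₁)/(k₂·C_R^2) = (k₁/k₂)·C_R^-2.
= (0.249) / (0.177×7.750^2) = 0.2490/10.63 = 0.0234.
The undesired path is higher order in R, so low C_R (CSTR or dilute feed) favours S.

0.0234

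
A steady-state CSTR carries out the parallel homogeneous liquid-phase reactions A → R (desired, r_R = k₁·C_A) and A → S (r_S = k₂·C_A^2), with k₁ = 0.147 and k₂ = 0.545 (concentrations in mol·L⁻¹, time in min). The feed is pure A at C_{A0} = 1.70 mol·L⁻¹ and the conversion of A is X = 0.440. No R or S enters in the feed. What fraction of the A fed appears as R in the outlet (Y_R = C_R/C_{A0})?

Exit C_A = C_{A0}(1−X) = 1.70×0.560 = 0.9520 mol·L⁻¹.
A CSTR operates uniformly at the exit composition, giving r_R = 0.1399 and r_S = 0.4939 (each k·C_A^n at C_A = 0.9520).
Fraction of consumed A going to R: r_R/(r_R+r_S) = 0.2208.
C_R = 0.2208·C_{A0}·X = 0.2208×1.70×0.440 = 0.165 mol·L⁻¹; Y_R = C_R/C_{A0} = 0.0971.

0.0971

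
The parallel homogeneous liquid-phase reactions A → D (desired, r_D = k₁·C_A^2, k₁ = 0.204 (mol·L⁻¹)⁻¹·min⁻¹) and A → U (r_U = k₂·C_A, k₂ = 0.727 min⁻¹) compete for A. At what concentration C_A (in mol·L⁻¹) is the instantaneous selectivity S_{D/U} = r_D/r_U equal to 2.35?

8.37 mol·L⁻¹

S_{D/U} = (k₁/k₂)·C_A ⇒ C_A = S·k₂/k₁.
= 2.35×0.727/0.204 = 8.37 mol·L⁻¹.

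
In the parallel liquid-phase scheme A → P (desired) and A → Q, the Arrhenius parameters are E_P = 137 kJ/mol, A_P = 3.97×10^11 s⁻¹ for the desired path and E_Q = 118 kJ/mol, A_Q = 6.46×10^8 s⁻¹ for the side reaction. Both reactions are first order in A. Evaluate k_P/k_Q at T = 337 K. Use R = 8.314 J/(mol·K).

0.697

With equal orders, S_{P/Q} = k_P/k_Q = (A_P/A_Q)·exp[(E_Q−E_P)/(RT)].
(E_Q−E_P)/(RT) = (118−137)×10³/(8.314×337) = -19000/2802 = -6.781.
k_P/k_Q = (3.97×10^11/6.46×10^8)·exp(-6.781) = 614.6 × 0.001135 = 0.697.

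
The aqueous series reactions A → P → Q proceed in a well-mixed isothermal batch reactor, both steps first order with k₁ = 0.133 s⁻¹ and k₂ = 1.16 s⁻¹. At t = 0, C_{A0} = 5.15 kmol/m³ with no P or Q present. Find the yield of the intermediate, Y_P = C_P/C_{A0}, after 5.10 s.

0.0654

The intermediate concentration in a first-order A→B→C sequence is C_P = k₁C_{A0}(e^(−k₁t) − e^(−k₂t))/(k₂−k₁).
e^(−k₁t) = e^(−0.133×5.10) = e^(−0.6783) = 0.5075; e^(−k₂t) = e^(−5.916) = 0.002696.
C_P = 0.133×5.15/(1.16−0.133) × (0.5075−0.002696) = 0.6669×0.5048 = 0.3367 kmol/m³.
Y_P = C_P/C_{A0} = 0.3367/5.15 = 0.0654.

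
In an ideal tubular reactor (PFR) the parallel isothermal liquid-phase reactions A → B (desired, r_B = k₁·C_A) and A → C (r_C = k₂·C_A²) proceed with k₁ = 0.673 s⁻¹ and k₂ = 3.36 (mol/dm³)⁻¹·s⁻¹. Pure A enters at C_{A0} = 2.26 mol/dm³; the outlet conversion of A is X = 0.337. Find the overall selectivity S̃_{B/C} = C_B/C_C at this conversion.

C_A = C_{A0}(1−X) = 1.498 mol/dm³.
Along a PFR/batch, dC_B/dC_A = −r_B/(r_B+r_C) = −k₁/(k₁+k₂·C_A).
Integrating from C_{A0} to C_A: C_B = (0.673/3.36)·ln[(0.673+3.36·2.26)/(0.673+3.36·1.50)] = 0.2003·ln(8.267/5.708) = 0.07420 mol/dm³.
C_C = (C_{A0}−C_A)−C_B = 0.6874 mol/dm³; S̃_{B/C} = 0.07420/0.6874 = 0.108.

0.108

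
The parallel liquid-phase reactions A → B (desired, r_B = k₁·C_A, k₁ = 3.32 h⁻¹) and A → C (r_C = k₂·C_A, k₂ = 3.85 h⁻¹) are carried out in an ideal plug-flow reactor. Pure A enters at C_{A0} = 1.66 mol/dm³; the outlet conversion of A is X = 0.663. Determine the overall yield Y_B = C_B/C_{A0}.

0.307

C_A = C_{A0}(1−X) = 0.5594 mol/dm³.
Both paths are first order in A, so the instantaneous fraction to B is constant: dC_B/d(−C_A) = k₁/(k₁+k₂) = 0.4630.
C_B = 0.4630·(C_{A0}−C_A) = 0.4630×1.101 = 0.510 mol/dm³.
Y_B = C_B/C_{A0} = 0.5096/1.66 = 0.307.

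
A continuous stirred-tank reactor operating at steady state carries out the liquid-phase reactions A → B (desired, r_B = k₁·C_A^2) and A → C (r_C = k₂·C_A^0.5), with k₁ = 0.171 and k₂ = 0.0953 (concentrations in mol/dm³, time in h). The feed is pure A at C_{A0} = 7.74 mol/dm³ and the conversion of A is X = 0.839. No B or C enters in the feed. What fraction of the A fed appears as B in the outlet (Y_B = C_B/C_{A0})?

0.599

Exit C_A = C_{A0}(1−X) = 7.74×0.161 = 1.246 mol/dm³.
A CSTR operates uniformly at the exit composition, giving r_B = 0.2655 and r_C = 0.1064 (each k·C_A^n at C_A = 1.246).
Fraction of consumed A going to B: r_B/(r_B+r_C) = 0.7140.
C_B = 0.7140·C_{A0}·X = 0.7140×7.74×0.839 = 4.64 mol/dm³; Y_B = C_B/C_{A0} = 0.599.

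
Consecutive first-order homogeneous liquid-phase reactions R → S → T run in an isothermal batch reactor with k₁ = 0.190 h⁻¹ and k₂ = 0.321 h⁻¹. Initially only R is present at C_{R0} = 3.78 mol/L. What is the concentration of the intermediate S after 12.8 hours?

For first-order series with pure R initially, C_S(t) = k₁C_{R0}/(k₂−k₁)·(e^(−k₁t) − e^(−k₂t)).
e^(−k₁t) = e^(−0.190×12.8) = e^(−2.432) = 0.08786; e^(−k₂t) = e^(−4.109) = 0.01643.
C_S = 0.190×3.78/(0.321−0.190) × (0.08786−0.01643) = 5.482×0.07143 = 0.3916 mol/L.

0.392 mol/L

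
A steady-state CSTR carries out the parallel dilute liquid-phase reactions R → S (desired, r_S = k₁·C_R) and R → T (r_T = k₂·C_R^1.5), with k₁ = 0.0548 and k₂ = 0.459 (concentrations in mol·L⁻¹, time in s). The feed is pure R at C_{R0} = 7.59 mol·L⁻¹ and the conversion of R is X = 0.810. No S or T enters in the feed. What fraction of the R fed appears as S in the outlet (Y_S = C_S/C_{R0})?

0.0732

Exit C_R = C_{R0}(1−X) = 7.59×0.190 = 1.442 mol·L⁻¹.
Rates in a CSTR are evaluated at the outlet concentration: r_S = 0.0548×1.442 = 0.07903, r_T = 0.459×1.442^1.5 = 0.7949.
Fraction of consumed R going to S: r_S/(r_S+r_T) = 0.09043.
C_S = 0.09043·C_{R0}·X = 0.09043×7.59×0.810 = 0.556 mol·L⁻¹; Y_S = C_S/C_{R0} = 0.0732.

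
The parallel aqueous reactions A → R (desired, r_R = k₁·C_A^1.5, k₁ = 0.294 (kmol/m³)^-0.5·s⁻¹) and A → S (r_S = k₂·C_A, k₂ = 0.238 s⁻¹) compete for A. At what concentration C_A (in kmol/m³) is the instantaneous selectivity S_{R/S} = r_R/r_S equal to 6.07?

24.1 kmol/m³

S_{R/S} = (k₁/k₂)·C_A^0.5 ⇒ C_A = (S·k₂/k₁)^(2).
= (6.07×0.238/0.294)^(2) = (4.914)^(2) = 24.1 kmol/m³.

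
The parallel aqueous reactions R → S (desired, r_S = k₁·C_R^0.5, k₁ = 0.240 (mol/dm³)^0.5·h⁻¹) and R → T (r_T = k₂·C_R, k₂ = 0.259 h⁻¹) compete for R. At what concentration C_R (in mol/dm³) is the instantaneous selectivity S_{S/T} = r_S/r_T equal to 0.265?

12.2 mol/dm³

S_{S/T} = (k₁/k₂)·C_R^-0.5 ⇒ C_R = (S·k₂/k₁)^(-2).
= (0.265×0.259/0.240)^(-2) = (0.2860)^(-2) = 12.2 mol/dm³.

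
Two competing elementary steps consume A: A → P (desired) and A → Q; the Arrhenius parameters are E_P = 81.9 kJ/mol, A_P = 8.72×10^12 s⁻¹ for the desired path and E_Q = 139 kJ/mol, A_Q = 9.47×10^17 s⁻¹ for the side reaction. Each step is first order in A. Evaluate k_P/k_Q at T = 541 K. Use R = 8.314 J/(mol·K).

Since both paths have the same order in A, the concentration cancels and S_{P/Q} = k_P/k_Q = (A_P/A_Q)·exp[(E_Q−E_P)/(RT)].
(E_Q−E_P)/(RT) = (139−81.9)×10³/(8.314×541) = 57100/4498 = 12.69.
k_P/k_Q = (8.72×10^12/9.47×10^17)·exp(12.69) = 9.208×10^-6 × 3.261×10^5 = 3.00.
Since E_P < E_Q, lowering the temperature improves selectivity toward P.

3.00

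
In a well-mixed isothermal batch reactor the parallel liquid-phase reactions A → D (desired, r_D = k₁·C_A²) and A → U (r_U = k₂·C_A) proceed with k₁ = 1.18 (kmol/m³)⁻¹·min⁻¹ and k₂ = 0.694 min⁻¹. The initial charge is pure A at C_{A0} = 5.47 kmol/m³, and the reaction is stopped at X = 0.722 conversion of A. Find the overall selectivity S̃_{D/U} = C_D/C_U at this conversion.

C_A = C_{A0}(1−X) = 1.521 kmol/m³.
Along a PFR/batch, dC_U/dC_A = −r_U/(r_D+r_U) = −k₂/(k₂+k₁·C_A).
Integrating from C_{A0} to C_A: C_U = (0.694/1.18)·ln[(0.694+1.18·5.47)/(0.694+1.18·1.52)] = 0.5881·ln(7.149/2.488) = 0.6207 kmol/m³.
Then C_D = (C_{A0}−C_A) − C_U = 3.949 − 0.6207 = 3.329 kmol/m³.
S̃_{D/U} = C_D/C_U = 3.329/0.6207 = 5.36.

5.36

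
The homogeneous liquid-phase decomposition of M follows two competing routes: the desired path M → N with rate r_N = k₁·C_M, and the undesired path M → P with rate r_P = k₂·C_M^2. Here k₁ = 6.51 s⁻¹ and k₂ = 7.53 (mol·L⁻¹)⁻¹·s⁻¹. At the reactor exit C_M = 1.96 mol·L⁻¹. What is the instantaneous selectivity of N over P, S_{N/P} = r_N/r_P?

0.441

S_{N/P} = r_N/r_P = (k₁·C_M)/(k₂·C_M^2) = (k₁/k₂)·C_M⁻¹.
= (6.51×1.960) / (7.53×1.960^2) = 12.76/28.93 = 0.441.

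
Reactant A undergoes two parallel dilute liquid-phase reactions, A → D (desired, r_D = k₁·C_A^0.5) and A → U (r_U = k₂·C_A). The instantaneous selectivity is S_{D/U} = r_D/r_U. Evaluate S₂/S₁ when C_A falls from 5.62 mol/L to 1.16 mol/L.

S_{D/U} = (k₁/k₂)·C_A^-0.5, so S₂/S₁ = (C_{A,2}/C_{A,1})^-0.5.
= (1.16/5.62)^(-0.5) = (0.2064)^(-0.5) = 2.20.

2.20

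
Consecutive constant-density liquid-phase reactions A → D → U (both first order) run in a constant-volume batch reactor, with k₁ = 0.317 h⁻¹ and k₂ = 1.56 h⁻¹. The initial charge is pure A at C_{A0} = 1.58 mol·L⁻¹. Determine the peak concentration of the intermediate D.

0.214 mol·L⁻¹

At the optimum, C_{D,max}/C_{A0} = (k₁/k₂)^[k₂/(k₂−k₁)].
= (0.317/1.56)^(1.56/(1.56−0.317)) = (0.2032)^(1.255) = 0.1353.
C_{D,max} = 0.1353×1.58 = 0.214 mol·L⁻¹.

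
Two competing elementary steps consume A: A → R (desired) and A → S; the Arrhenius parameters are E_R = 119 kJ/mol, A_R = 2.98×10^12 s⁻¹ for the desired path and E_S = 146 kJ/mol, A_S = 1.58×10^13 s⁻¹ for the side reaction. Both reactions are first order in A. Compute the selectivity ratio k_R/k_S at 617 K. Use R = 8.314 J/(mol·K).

k_R/k_S = (A_R/A_S)·exp[−(E_R−E_S)/(RT)] = (A_R/A_S)·exp[(E_S−E_R)/(RT)].
(E_S−E_R)/(RT) = (146−119)×10³/(8.314×617) = 27000/5130 = 5.263.
k_R/k_S = (2.98×10^12/1.58×10^13)·exp(5.263) = 0.1886 × 193.1 = 36.4.
Since E_R < E_S, lowering the temperature improves selectivity toward R.

36.4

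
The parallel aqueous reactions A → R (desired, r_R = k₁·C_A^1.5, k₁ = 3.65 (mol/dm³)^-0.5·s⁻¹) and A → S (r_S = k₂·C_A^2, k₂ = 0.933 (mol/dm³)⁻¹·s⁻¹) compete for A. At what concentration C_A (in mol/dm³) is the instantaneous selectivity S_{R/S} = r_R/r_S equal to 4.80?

S_{R/S} = (k₁/k₂)·C_A^-0.5 ⇒ C_A = (S·k₂/k₁)^(-2).
= (4.80×0.933/3.65)^(-2) = (1.227)^(-2) = 0.664 mol/dm³.

0.664 mol/dm³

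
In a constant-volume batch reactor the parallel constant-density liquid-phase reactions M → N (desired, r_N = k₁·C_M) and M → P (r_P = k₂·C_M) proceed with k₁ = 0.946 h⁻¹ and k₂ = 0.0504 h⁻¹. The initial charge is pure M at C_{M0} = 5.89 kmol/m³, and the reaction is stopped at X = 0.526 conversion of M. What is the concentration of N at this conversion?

C_M = C_{M0}(1−X) = 2.792 kmol/m³.
Both paths are first order in M, so the instantaneous fraction to N is constant: dC_N/d(−C_M) = k₁/(k₁+k₂) = 0.9494.
C_N = 0.9494·(C_{M0}−C_M) = 0.9494×3.098 = 2.94 kmol/m³.

2.94 kmol/m³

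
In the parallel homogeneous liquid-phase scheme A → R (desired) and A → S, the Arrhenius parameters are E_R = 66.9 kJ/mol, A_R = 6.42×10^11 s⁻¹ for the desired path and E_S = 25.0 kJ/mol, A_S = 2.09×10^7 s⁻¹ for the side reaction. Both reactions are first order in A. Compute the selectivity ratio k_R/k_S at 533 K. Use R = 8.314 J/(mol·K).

2.40

Since both paths have the same order in A, the concentration cancels and S_{R/S} = k_R/k_S = (A_R/A_S)·exp[(E_S−E_R)/(RT)].
(E_S−E_R)/(RT) = (25.0−66.9)×10³/(8.314×533) = -41900/4431 = -9.455.
k_R/k_S = (6.42×10^11/2.09×10^7)·exp(-9.455) = 30718 × 7.827×10^-5 = 2.40.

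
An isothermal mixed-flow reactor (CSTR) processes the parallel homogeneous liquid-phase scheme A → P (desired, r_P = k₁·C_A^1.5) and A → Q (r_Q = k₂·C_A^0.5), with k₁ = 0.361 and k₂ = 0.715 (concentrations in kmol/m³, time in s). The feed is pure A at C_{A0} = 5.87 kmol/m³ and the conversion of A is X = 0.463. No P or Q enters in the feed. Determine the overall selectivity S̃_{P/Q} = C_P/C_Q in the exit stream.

Exit C_A = C_{A0}(1−X) = 5.87×0.537 = 3.152 kmol/m³.
A CSTR operates uniformly at the exit composition, giving r_P = 2.020 and r_Q = 1.269 (each k·C_A^n at C_A = 3.152).
Overall selectivity = C_P/C_Q = r_Pτ/(r_Qτ) = r_P/r_Q = 1.59.

1.59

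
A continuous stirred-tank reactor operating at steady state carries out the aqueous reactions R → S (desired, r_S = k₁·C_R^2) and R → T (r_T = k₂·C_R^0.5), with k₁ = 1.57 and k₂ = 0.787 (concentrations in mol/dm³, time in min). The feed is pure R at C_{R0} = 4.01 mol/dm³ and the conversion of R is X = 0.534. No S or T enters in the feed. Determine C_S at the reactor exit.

Exit C_R = C_{R0}(1−X) = 4.01×0.466 = 1.869 mol/dm³.
In a CSTR the entire volume is at exit conditions, so r_S = 1.57×1.869^2 = 5.482 and r_T = 0.787×1.869^0.5 = 1.076.
Fraction of consumed R going to S: r_S/(r_S+r_T) = 0.8360.
C_S = 0.8360·C_{R0}·X = 0.8360×4.01×0.534 = 1.79 mol/dm³.

1.79 mol/dm³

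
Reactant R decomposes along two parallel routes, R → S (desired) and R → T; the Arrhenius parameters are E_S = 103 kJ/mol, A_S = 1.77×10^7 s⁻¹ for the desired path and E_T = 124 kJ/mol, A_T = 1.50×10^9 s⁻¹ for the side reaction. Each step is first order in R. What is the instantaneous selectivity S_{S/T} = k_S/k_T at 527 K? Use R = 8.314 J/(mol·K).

1.42

k_S/k_T = (A_S/A_T)·exp[−(E_S−E_T)/(RT)] = (A_S/A_T)·exp[(E_T−E_S)/(RT)].
(E_T−E_S)/(RT) = (124−103)×10³/(8.314×527) = 21000/4381 = 4.793.
k_S/k_T = (1.77×10^7/1.50×10^9)·exp(4.793) = 0.01180 × 120.7 = 1.42.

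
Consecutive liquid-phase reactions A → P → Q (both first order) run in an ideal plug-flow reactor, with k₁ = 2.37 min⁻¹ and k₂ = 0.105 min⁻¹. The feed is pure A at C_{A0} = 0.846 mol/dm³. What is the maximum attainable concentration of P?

0.732 mol/dm³

Evaluating C_P at τ_opt = ln(k₂/k₁)/(k₂−k₁) gives C_{P,max}/C_{A0} = (k₁/k₂)^[k₂/(k₂−k₁)].
= (2.37/0.105)^(0.105/(0.105−2.37)) = (22.57)^(-0.04636) = 0.8655.
C_{P,max} = 0.8655×0.846 = 0.732 mol/dm³.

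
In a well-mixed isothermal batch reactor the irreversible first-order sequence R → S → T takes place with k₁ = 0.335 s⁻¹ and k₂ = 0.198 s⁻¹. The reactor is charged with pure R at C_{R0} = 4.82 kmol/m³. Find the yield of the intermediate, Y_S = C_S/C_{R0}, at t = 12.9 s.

0.158

The intermediate concentration in a first-order A→B→C sequence is C_S = k₁C_{R0}(e^(−k₁t) − e^(−k₂t))/(k₂−k₁).
e^(−k₁t) = e^(−0.335×12.9) = e^(−4.322) = 0.01328; e^(−k₂t) = e^(−2.554) = 0.07775.
C_S = 0.335×4.82/(0.198−0.335) × (0.01328−0.07775) = (-11.79)×(-0.06447) = 0.7599 kmol/m³.
Y_S = C_S/C_{R0} = 0.7599/4.82 = 0.158.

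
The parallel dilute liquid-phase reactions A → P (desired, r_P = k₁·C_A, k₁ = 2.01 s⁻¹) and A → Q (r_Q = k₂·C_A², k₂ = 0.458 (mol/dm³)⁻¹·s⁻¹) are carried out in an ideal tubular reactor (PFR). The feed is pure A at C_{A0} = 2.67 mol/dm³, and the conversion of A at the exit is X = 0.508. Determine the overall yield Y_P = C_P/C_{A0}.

0.351

C_A = C_{A0}(1−X) = 1.314 mol/dm³.
Along a PFR/batch, dC_P/dC_A = −r_P/(r_P+r_Q) = −k₁/(k₁+k₂·C_A).
Integrating from C_{A0} to C_A: C_P = (2.01/0.458)·ln[(2.01+0.458·2.67)/(2.01+0.458·1.31)] = 4.389·ln(3.233/2.612) = 0.9365 mol/dm³.
Y_P = C_P/C_{A0} = 0.9365/2.67 = 0.351.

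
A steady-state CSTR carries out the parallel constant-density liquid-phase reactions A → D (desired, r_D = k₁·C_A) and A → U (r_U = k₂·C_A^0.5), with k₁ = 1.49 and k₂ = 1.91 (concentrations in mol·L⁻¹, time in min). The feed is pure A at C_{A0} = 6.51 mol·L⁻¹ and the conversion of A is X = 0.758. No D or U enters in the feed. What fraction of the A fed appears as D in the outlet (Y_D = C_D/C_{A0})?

0.375

Exit C_A = C_{A0}(1−X) = 6.51×0.242 = 1.575 mol·L⁻¹.
A CSTR operates uniformly at the exit composition, giving r_D = 2.347 and r_U = 2.397 (each k·C_A^n at C_A = 1.575).
Fraction of consumed A going to D: r_D/(r_D+r_U) = 0.4947.
C_D = 0.4947·C_{A0}·X = 0.4947×6.51×0.758 = 2.44 mol·L⁻¹; Y_D = C_D/C_{A0} = 0.375.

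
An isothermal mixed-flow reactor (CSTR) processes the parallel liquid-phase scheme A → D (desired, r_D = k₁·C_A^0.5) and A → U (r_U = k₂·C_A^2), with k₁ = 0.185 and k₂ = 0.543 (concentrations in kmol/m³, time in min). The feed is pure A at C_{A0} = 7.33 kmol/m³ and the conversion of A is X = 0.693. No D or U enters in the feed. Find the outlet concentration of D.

0.466 kmol/m³

Exit C_A = C_{A0}(1−X) = 7.33×0.307 = 2.250 kmol/m³.
Rates in a CSTR are evaluated at the outlet concentration: r_D = 0.185×2.250^0.5 = 0.2775, r_U = 0.543×2.250^2 = 2.750.
Fraction of consumed A going to D: r_D/(r_D+r_U) = 0.09167.
C_D = 0.09167·C_{A0}·X = 0.09167×7.33×0.693 = 0.466 kmol/m³.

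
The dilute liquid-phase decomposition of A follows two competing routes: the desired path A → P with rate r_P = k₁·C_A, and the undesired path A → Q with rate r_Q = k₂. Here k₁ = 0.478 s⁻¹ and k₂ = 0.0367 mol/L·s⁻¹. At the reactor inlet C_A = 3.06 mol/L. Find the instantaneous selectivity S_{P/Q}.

S_{P/Q} = r_P/r_Q = (k₁·C_A)/(k₂) = (k₁/k₂)·C_A.
= (0.478×3.060) / (0.0367) = 1.463/0.03670 = 39.9.
Since the desired path is higher order in A, keeping C_A high (PFR or concentrated feed) favours P.

39.9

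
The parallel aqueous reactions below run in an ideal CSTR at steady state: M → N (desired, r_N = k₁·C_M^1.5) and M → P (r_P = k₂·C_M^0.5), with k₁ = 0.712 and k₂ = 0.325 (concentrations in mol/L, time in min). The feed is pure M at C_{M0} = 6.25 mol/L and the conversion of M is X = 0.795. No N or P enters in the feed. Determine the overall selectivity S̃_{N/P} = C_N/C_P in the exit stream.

2.81

Exit C_M = C_{M0}(1−X) = 6.25×0.205 = 1.281 mol/L.
In a CSTR the entire volume is at exit conditions, so r_N = 0.712×1.281^1.5 = 1.033 and r_P = 0.325×1.281^0.5 = 0.3679.
Overall selectivity = C_N/C_P = r_Nτ/(r_Pτ) = r_N/r_P = 2.81.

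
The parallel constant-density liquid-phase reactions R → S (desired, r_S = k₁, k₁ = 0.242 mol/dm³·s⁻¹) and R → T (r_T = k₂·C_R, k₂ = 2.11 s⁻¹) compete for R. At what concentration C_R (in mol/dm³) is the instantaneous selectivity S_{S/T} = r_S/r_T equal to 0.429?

S_{S/T} = (k₁/k₂)·C_R⁻¹ ⇒ C_R = (S·k₂/k₁)^(-1).
= (0.429×2.11/0.242)^(-1) = (3.740)^(-1) = 0.267 mol/dm³.

0.267 mol/dm³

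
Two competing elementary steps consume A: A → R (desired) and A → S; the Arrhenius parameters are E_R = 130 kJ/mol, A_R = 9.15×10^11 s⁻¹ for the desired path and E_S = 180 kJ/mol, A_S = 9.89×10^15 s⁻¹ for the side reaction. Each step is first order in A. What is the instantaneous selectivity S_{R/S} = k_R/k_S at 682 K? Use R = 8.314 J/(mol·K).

k_R/k_S = (A_R/A_S)·exp[−(E_R−E_S)/(RT)] = (A_R/A_S)·exp[(E_S−E_R)/(RT)].
(E_S−E_R)/(RT) = (180−130)×10³/(8.314×682) = 50000/5670 = 8.818.
k_R/k_S = (9.15×10^11/9.89×10^15)·exp(8.818) = 9.252×10^-5 × 6755 = 0.625.
Since E_R < E_S, lowering the temperature improves selectivity toward R.

0.625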